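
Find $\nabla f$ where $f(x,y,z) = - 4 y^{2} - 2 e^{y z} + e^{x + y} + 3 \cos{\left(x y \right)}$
(-3*y*sin(x*y) + exp(x + y), -3*x*sin(x*y) - 8*y - 2*z*exp(y*z) + exp(x + y), -2*y*exp(y*z))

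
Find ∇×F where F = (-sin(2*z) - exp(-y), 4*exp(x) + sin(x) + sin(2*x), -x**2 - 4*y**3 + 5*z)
(-12*y**2, 2*x - 2*cos(2*z), 4*exp(x) + cos(x) + 2*cos(2*x) - exp(-y))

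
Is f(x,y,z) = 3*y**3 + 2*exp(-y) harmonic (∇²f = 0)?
No, ∇²f = 18*y + 2*exp(-y)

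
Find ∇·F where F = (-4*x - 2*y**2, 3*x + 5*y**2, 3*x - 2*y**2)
10*y - 4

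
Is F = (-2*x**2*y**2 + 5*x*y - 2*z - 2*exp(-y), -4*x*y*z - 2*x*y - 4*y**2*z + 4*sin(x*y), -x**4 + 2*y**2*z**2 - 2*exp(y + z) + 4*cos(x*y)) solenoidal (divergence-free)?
No, ∇·F = -4*x*y**2 - 4*x*z + 4*x*cos(x*y) - 2*x + 4*y**2*z - 8*y*z + 5*y - 2*exp(y + z)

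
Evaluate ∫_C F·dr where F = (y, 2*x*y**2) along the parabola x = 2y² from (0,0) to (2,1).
32/15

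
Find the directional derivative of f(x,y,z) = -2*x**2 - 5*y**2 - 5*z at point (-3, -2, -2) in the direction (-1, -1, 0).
-16*sqrt(2)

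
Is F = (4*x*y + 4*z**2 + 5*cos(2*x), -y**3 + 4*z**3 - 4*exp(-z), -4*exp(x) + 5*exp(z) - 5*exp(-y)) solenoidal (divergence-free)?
No, ∇·F = -3*y**2 + 4*y + 5*exp(z) - 10*sin(2*x)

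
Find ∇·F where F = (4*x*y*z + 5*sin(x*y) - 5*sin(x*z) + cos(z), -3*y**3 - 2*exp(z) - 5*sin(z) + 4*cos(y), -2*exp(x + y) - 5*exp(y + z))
-9*y**2 + 4*y*z + 5*y*cos(x*y) - 5*z*cos(x*z) - 5*exp(y + z) - 4*sin(y)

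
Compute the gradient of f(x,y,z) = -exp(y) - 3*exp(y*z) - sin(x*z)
(-z*cos(x*z), -3*z*exp(y*z) - exp(y), -x*cos(x*z) - 3*y*exp(y*z))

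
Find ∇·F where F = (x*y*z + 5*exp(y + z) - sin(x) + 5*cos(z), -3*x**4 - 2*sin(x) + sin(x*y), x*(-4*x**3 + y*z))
x*y + x*cos(x*y) + y*z - cos(x)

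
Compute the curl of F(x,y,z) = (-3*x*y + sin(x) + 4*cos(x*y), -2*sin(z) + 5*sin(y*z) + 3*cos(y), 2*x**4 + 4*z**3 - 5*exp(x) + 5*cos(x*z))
(-5*y*cos(y*z) + 2*cos(z), -8*x**3 + 5*z*sin(x*z) + 5*exp(x), x*(4*sin(x*y) + 3))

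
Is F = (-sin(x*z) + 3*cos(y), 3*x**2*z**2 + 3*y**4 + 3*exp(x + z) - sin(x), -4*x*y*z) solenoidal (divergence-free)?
No, ∇·F = -4*x*y + 12*y**3 - z*cos(x*z)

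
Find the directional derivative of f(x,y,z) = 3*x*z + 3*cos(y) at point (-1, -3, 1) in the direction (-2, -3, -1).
-3*sqrt(14)*(3*sin(3) + 1)/14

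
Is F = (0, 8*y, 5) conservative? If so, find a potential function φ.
Yes, F is conservative. φ = 4*y**2 + 5*z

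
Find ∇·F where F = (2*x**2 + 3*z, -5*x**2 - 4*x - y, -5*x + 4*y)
4*x - 1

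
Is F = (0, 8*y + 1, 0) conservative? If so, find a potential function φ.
Yes, F is conservative. φ = y*(4*y + 1)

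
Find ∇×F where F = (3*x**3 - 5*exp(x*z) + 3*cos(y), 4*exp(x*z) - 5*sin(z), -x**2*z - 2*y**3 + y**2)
(-4*x*exp(x*z) - 6*y**2 + 2*y + 5*cos(z), x*(2*z - 5*exp(x*z)), 4*z*exp(x*z) + 3*sin(y))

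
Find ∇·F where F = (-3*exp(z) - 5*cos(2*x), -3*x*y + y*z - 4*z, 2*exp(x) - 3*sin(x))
-3*x + z + 10*sin(2*x)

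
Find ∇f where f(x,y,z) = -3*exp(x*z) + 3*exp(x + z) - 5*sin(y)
(-3*z*exp(x*z) + 3*exp(x + z), -5*cos(y), -3*x*exp(x*z) + 3*exp(x + z))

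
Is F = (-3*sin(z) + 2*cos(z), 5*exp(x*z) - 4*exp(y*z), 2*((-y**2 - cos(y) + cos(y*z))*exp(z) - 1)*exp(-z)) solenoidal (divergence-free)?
No, ∇·F = -2*y*sin(y*z) - 4*z*exp(y*z) + 2*exp(-z)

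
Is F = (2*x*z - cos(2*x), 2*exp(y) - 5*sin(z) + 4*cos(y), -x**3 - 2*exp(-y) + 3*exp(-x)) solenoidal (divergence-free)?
No, ∇·F = 2*z + 2*exp(y) + 2*sin(2*x) - 4*sin(y)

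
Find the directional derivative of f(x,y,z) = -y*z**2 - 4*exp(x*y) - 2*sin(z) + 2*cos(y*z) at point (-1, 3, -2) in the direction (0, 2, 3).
2*sqrt(13)*(5*exp(3)*sin(6) + 4 - 3*exp(3)*cos(2) + 14*exp(3))*exp(-3)/13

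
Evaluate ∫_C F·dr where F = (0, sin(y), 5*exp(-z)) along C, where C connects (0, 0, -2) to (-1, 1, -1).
-5*E - cos(1) + 1 + 5*exp(2)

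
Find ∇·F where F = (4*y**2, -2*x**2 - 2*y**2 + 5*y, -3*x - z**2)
-4*y - 2*z + 5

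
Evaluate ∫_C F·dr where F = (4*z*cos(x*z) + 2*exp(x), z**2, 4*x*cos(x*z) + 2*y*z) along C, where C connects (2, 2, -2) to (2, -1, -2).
-12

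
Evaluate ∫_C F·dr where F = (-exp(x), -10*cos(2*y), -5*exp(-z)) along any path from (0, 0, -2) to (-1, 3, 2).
-5*exp(2) - exp(-1) + 5*exp(-2) + 1 - 5*sin(6)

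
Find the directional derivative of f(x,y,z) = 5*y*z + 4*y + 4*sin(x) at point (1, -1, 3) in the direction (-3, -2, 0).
-2*sqrt(13)*(6*cos(1) + 19)/13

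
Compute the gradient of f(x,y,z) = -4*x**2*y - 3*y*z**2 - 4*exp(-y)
(-8*x*y, -4*x**2 - 3*z**2 + 4*exp(-y), -6*y*z)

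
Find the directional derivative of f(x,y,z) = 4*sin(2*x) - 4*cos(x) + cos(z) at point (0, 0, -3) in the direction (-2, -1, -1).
-sqrt(6)*(sin(3) + 16)/6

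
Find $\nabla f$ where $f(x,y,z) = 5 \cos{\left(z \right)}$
(0, 0, -5*sin(z))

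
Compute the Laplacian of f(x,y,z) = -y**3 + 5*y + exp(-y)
-6*y + exp(-y)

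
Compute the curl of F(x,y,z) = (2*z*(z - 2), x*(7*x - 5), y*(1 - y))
(1 - 2*y, 4*z - 4, 14*x - 5)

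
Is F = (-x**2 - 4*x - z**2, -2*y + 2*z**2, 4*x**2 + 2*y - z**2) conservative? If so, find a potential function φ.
No, ∇×F = (2 - 4*z, -8*x - 2*z, 0) ≠ 0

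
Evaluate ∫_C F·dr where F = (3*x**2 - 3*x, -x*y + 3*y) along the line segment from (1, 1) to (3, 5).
70/3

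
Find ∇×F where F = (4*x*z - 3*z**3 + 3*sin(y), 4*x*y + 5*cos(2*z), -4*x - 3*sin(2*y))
(10*sin(2*z) - 6*cos(2*y), 4*x - 9*z**2 + 4, 4*y - 3*cos(y))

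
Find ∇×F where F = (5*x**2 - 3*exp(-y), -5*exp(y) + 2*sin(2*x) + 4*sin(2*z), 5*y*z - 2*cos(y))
(5*z + 2*sin(y) - 8*cos(2*z), 0, 4*cos(2*x) - 3*exp(-y))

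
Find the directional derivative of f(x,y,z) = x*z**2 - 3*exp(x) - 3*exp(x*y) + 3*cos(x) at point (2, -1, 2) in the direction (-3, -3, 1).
sqrt(19)*(18 + (-4 + 9*sin(2) + 18*sinh(2))*exp(2))*exp(-2)/19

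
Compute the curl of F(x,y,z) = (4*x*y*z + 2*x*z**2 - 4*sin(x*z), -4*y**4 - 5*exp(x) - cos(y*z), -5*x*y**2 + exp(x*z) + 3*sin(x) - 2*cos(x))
(-y*(10*x + sin(y*z)), 4*x*y + 4*x*z - 4*x*cos(x*z) + 5*y**2 - z*exp(x*z) - 2*sin(x) - 3*cos(x), -4*x*z - 5*exp(x))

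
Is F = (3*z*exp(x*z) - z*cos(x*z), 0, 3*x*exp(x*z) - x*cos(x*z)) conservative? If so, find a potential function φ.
Yes, F is conservative. φ = 3*exp(x*z) - sin(x*z)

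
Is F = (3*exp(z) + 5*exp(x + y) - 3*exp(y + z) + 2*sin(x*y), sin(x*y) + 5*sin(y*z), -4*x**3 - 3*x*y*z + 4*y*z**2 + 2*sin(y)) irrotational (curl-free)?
No, ∇×F = (-3*x*z - 5*y*cos(y*z) + 4*z**2 + 2*cos(y), 12*x**2 + 3*y*z + 3*exp(z) - 3*exp(y + z), -2*x*cos(x*y) + y*cos(x*y) - 5*exp(x + y) + 3*exp(y + z))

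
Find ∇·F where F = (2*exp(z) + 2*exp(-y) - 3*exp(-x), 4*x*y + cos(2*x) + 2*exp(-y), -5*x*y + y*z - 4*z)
4*x + y - 4 - 2*exp(-y) + 3*exp(-x)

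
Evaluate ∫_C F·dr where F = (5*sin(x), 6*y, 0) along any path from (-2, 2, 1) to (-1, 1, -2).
-9 - 5*cos(1) + 5*cos(2)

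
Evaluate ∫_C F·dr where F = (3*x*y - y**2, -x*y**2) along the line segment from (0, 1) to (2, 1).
4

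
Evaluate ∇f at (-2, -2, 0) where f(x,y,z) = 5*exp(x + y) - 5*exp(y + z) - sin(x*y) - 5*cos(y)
(2*cos(4) + 5*exp(-4), -5*sin(2) + 2*cos(4) - 5*exp(-2) + 5*exp(-4), -5*exp(-2))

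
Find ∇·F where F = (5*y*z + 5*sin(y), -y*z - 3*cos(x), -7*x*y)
-z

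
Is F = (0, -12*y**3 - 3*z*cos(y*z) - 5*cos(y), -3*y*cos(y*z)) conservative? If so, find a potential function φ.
Yes, F is conservative. φ = -3*y**4 - 5*sin(y) - 3*sin(y*z)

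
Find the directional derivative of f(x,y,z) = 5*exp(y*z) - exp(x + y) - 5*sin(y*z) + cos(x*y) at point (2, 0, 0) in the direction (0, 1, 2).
-sqrt(5)*exp(2)/5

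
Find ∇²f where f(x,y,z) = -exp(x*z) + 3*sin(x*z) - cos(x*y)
-x**2*(exp(x*z) + 3*sin(x*z)) + x**2*cos(x*y) + y**2*cos(x*y) - z**2*exp(x*z) - 3*z**2*sin(x*z)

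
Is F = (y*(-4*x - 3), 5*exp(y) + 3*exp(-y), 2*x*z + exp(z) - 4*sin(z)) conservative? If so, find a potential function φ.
No, ∇×F = (0, -2*z, 4*x + 3) ≠ 0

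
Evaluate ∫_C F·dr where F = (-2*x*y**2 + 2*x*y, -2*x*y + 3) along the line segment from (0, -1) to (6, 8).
-1125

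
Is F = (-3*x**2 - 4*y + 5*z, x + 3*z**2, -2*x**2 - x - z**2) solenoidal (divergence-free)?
No, ∇·F = -6*x - 2*z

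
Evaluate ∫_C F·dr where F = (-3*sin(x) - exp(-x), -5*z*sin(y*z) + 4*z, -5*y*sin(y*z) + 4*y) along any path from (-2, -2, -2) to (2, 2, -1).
-24 - 2*sinh(2) + 5*cos(2) - 5*cos(4)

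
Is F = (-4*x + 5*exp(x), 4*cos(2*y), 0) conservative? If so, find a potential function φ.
Yes, F is conservative. φ = -2*x**2 + 5*exp(x) + 2*sin(2*y)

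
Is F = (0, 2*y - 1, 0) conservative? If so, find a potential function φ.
Yes, F is conservative. φ = y*(y - 1)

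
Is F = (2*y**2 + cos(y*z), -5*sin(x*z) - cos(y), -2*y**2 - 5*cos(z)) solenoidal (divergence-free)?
No, ∇·F = sin(y) + 5*sin(z)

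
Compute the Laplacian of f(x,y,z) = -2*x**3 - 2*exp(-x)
-12*x - 2*exp(-x)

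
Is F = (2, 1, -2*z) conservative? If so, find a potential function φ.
Yes, F is conservative. φ = 2*x + y - z**2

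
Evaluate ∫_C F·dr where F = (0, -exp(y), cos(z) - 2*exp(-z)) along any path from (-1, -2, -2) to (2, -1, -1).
-2*exp(2) - sin(1) - exp(-1) + exp(-2) + sin(2) + 2*E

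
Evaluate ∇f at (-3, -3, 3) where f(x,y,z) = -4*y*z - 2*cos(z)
(0, -12, 2*sin(3) + 12)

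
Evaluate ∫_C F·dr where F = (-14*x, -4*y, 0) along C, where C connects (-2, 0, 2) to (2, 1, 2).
-2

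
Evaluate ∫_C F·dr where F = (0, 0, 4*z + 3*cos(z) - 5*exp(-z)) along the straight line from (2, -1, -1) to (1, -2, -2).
-5*E - 3*sin(2) + 3*sin(1) + 6 + 5*exp(2)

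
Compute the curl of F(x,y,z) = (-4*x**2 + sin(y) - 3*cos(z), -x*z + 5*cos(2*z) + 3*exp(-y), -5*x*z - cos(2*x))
(x + 10*sin(2*z), 5*z - 2*sin(2*x) + 3*sin(z), -z - cos(y))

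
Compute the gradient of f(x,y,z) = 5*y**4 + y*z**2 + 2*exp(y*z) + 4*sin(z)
(0, 20*y**3 + z**2 + 2*z*exp(y*z), 2*y*z + 2*y*exp(y*z) + 4*cos(z))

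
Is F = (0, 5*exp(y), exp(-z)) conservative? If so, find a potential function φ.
Yes, F is conservative. φ = 5*exp(y) - exp(-z)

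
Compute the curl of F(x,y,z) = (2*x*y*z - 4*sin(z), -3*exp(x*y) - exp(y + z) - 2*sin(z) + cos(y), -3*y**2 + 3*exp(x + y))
(-6*y + 3*exp(x + y) + exp(y + z) + 2*cos(z), 2*x*y - 3*exp(x + y) - 4*cos(z), -2*x*z - 3*y*exp(x*y))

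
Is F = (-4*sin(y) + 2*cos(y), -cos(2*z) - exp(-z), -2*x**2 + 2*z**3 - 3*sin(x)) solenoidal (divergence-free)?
No, ∇·F = 6*z**2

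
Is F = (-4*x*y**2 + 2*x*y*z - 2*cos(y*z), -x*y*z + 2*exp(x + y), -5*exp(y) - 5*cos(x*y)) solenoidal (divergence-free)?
No, ∇·F = -x*z - 4*y**2 + 2*y*z + 2*exp(x + y)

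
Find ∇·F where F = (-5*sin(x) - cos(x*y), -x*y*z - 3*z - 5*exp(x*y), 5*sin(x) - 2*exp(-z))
-x*z - 5*x*exp(x*y) + y*sin(x*y) - 5*cos(x) + 2*exp(-z)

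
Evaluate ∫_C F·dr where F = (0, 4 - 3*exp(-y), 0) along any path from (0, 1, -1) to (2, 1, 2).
0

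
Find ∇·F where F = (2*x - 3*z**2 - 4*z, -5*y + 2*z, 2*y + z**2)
2*z - 3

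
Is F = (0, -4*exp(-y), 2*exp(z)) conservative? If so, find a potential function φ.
Yes, F is conservative. φ = 2*exp(z) + 4*exp(-y)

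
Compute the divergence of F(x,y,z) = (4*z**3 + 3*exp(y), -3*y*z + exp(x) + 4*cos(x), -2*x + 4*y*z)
4*y - 3*z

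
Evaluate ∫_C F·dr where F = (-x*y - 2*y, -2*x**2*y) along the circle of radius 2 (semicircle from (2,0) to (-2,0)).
4*pi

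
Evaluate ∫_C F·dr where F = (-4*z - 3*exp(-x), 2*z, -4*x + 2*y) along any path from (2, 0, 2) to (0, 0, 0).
19 - 3*exp(-2)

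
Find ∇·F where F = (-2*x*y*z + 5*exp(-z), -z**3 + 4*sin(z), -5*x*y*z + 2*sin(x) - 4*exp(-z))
-5*x*y - 2*y*z + 4*exp(-z)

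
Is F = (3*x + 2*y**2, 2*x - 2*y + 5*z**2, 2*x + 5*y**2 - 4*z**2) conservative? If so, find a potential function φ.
No, ∇×F = (10*y - 10*z, -2, 2 - 4*y) ≠ 0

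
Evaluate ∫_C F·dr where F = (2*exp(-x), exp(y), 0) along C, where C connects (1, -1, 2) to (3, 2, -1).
(-2 + exp(2) + exp(5))*exp(-3)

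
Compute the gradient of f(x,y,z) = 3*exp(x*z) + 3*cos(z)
(3*z*exp(x*z), 0, 3*x*exp(x*z) - 3*sin(z))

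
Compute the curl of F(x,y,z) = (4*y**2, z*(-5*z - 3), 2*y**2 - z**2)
(4*y + 10*z + 3, 0, -8*y)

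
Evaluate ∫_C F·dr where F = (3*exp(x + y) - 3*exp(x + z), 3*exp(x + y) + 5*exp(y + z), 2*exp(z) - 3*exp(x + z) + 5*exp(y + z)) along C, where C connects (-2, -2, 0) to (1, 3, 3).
-2 - 2*exp(-2) - 3*exp(-4) + 2*exp(3) + 5*exp(6)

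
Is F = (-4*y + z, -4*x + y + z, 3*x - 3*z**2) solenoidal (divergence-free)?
No, ∇·F = 1 - 6*z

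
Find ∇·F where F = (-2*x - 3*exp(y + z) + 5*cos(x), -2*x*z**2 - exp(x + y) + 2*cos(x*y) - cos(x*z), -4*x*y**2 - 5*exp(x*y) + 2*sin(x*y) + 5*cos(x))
-2*x*sin(x*y) - exp(x + y) - 5*sin(x) - 2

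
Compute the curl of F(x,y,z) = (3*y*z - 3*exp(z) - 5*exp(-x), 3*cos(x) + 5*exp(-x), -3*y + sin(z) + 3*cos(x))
(-3, 3*y - 3*exp(z) + 3*sin(x), -3*z - 3*sin(x) - 5*exp(-x))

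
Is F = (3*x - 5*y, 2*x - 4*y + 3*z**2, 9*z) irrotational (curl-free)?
No, ∇×F = (-6*z, 0, 7)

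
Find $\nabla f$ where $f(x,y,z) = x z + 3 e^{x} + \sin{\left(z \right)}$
(z + 3*exp(x), 0, x + cos(z))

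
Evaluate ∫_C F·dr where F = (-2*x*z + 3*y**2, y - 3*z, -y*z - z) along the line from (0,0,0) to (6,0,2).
-50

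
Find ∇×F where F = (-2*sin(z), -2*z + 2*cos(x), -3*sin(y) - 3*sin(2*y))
(-3*cos(y) - 6*cos(2*y) + 2, -2*cos(z), -2*sin(x))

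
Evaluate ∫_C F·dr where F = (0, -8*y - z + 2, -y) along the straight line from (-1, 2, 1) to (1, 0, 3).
14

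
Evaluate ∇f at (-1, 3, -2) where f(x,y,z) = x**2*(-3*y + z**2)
(10, -3, -4)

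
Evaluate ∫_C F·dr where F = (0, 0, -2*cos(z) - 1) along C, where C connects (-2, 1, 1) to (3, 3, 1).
0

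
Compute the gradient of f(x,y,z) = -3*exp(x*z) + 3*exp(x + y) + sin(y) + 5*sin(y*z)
(-3*z*exp(x*z) + 3*exp(x + y), 5*z*cos(y*z) + 3*exp(x + y) + cos(y), -3*x*exp(x*z) + 5*y*cos(y*z))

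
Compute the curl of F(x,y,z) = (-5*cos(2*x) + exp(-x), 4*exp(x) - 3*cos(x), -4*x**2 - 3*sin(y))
(-3*cos(y), 8*x, 4*exp(x) + 3*sin(x))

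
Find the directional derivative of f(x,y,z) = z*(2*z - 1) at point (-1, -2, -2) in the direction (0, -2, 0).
0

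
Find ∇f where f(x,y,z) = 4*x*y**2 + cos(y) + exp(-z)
(4*y**2, 8*x*y - sin(y), -exp(-z))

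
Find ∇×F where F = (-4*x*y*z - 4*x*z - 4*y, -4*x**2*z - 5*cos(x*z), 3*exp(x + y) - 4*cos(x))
(4*x**2 - 5*x*sin(x*z) + 3*exp(x + y), -4*x*y - 4*x - 3*exp(x + y) - 4*sin(x), -4*x*z + 5*z*sin(x*z) + 4)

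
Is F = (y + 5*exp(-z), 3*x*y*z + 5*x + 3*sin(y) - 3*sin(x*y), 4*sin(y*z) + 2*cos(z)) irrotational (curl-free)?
No, ∇×F = (-3*x*y + 4*z*cos(y*z), -5*exp(-z), 3*y*z - 3*y*cos(x*y) + 4)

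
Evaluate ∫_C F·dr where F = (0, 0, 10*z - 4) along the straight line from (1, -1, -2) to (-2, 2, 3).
5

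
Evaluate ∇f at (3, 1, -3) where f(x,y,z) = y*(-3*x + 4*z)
(-3, -21, 4)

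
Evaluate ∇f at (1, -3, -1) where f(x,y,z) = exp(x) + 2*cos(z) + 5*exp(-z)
(E, 0, -5*E + 2*sin(1))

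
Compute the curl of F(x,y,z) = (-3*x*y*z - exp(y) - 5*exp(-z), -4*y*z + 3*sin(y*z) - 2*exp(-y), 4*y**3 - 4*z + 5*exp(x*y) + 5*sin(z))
(5*x*exp(x*y) + 12*y**2 - 3*y*cos(y*z) + 4*y, -3*x*y - 5*y*exp(x*y) + 5*exp(-z), 3*x*z + exp(y))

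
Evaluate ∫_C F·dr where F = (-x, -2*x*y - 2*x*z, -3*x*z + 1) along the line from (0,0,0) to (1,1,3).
-55/6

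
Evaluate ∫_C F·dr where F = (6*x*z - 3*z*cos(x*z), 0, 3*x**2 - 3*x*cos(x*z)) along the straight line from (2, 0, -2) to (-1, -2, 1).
-3*sin(4) + 3*sin(1) + 27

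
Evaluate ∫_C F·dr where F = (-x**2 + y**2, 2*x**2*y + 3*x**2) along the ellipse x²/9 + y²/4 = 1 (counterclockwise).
0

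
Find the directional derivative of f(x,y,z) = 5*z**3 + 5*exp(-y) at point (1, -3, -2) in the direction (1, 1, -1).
5*sqrt(3)*(-exp(3) - 12)/3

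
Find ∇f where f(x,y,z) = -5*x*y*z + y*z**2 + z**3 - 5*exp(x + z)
(-5*y*z - 5*exp(x + z), z*(-5*x + z), -5*x*y + 2*y*z + 3*z**2 - 5*exp(x + z))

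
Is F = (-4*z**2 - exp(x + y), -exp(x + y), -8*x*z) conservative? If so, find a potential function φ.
Yes, F is conservative. φ = -4*x*z**2 - exp(x + y)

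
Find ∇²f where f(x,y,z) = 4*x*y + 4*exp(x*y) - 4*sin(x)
4*x**2*exp(x*y) + 4*y**2*exp(x*y) + 4*sin(x)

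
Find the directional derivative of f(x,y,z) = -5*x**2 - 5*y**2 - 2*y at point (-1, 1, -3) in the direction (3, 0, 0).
10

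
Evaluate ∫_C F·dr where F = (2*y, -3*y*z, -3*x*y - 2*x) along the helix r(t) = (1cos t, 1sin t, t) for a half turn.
-pi/4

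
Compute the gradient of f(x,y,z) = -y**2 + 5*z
(0, -2*y, 5)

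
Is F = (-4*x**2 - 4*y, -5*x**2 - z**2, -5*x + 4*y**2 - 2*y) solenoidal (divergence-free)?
No, ∇·F = -8*x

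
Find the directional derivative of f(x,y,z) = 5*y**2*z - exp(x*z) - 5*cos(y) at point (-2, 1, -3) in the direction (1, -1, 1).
5*sqrt(3)*(-sin(1) + 7 + exp(6))/3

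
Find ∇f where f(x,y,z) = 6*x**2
(12*x, 0, 0)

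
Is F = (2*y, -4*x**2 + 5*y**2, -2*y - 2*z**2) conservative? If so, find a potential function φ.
No, ∇×F = (-2, 0, -8*x - 2) ≠ 0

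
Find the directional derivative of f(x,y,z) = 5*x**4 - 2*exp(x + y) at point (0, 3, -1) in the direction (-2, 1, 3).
sqrt(14)*exp(3)/7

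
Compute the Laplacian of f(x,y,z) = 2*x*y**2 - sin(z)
4*x + sin(z)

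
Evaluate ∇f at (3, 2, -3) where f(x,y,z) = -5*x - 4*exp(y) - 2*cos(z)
(-5, -4*exp(2), -2*sin(3))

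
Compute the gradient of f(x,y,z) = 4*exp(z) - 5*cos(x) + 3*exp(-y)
(5*sin(x), -3*exp(-y), 4*exp(z))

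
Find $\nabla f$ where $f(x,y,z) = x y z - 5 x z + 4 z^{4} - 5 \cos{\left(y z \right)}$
(z*(y - 5), z*(x + 5*sin(y*z)), x*y - 5*x + 5*y*sin(y*z) + 16*z**3)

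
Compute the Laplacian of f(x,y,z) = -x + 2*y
0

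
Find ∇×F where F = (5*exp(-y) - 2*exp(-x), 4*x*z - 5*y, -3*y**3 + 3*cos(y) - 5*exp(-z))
(-4*x - 9*y**2 - 3*sin(y), 0, 4*z + 5*exp(-y))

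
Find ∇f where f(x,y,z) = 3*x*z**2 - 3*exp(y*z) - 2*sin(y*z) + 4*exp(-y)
(3*z**2, -3*z*exp(y*z) - 2*z*cos(y*z) - 4*exp(-y), 6*x*z - 3*y*exp(y*z) - 2*y*cos(y*z))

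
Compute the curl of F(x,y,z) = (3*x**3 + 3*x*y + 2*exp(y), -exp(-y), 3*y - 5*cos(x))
(3, -5*sin(x), -3*x - 2*exp(y))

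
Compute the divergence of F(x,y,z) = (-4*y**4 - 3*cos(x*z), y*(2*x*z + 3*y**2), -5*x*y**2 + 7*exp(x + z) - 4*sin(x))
2*x*z + 9*y**2 + 3*z*sin(x*z) + 7*exp(x + z)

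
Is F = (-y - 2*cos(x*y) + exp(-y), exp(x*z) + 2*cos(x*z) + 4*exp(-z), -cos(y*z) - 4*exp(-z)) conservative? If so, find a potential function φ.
No, ∇×F = (-x*exp(x*z) + 2*x*sin(x*z) + z*sin(y*z) + 4*exp(-z), 0, -2*x*sin(x*y) + z*exp(x*z) - 2*z*sin(x*z) + 1 + exp(-y)) ≠ 0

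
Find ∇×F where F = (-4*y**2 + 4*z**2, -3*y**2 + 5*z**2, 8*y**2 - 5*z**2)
(16*y - 10*z, 8*z, 8*y)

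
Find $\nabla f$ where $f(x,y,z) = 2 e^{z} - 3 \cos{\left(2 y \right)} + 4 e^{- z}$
(0, 6*sin(2*y), 2*exp(z) - 4*exp(-z))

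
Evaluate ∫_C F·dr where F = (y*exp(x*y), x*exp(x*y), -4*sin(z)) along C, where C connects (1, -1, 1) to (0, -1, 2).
-4*cos(1) + 4*cos(2) - exp(-1) + 1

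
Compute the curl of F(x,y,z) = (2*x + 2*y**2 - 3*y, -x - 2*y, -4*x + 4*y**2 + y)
(8*y + 1, 4, 2 - 4*y)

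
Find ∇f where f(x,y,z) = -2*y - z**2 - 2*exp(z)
(0, -2, -2*z - 2*exp(z))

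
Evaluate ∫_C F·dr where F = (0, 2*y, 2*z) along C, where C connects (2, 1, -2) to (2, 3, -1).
5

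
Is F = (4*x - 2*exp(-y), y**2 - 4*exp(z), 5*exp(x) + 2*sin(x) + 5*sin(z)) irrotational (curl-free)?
No, ∇×F = (4*exp(z), -5*exp(x) - 2*cos(x), -2*exp(-y))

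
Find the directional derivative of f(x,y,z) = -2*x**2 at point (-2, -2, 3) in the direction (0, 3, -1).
0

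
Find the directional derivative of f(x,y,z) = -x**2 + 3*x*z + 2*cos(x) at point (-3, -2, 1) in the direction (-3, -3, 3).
-2*sqrt(3)*(sin(3) + 9)/3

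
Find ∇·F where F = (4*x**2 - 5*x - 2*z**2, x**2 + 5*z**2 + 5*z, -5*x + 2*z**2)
8*x + 4*z - 5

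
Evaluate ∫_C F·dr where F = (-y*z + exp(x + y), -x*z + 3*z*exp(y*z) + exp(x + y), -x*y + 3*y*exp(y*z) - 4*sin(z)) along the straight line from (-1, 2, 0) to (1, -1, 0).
1 - E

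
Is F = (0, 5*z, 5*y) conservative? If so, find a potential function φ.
Yes, F is conservative. φ = 5*y*z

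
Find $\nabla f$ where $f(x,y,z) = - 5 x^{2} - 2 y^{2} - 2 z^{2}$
(-10*x, -4*y, -4*z)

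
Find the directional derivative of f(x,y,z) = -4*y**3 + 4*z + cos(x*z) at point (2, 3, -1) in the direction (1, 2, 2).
-208/3 + sin(2)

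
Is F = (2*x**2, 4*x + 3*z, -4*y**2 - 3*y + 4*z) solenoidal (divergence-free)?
No, ∇·F = 4*x + 4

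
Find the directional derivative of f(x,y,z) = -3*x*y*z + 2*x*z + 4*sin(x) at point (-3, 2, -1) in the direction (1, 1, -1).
sqrt(3)*(-17 + 4*cos(3))/3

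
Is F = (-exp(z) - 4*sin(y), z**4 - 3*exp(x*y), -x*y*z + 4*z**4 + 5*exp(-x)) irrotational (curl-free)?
No, ∇×F = (z*(-x - 4*z**2), y*z - exp(z) + 5*exp(-x), -3*y*exp(x*y) + 4*cos(y))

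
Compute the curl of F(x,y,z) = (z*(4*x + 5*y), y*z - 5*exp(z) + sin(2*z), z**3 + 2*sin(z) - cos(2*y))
(-y + 5*exp(z) + 2*sin(2*y) - 2*cos(2*z), 4*x + 5*y, -5*z)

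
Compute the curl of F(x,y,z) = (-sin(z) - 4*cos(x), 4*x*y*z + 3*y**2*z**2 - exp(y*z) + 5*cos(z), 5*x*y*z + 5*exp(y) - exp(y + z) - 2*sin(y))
(-4*x*y + 5*x*z - 6*y**2*z + y*exp(y*z) + 5*exp(y) - exp(y + z) + 5*sin(z) - 2*cos(y), -5*y*z - cos(z), 4*y*z)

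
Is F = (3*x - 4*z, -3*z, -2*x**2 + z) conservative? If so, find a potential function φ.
No, ∇×F = (3, 4*x - 4, 0) ≠ 0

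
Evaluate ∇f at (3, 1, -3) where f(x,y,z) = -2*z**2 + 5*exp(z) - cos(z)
(0, 0, -sin(3) + 5*exp(-3) + 12)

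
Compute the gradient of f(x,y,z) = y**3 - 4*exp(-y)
(0, 3*y**2 + 4*exp(-y), 0)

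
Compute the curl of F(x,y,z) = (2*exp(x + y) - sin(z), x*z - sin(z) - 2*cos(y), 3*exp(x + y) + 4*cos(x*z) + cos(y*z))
(-x - z*sin(y*z) + 3*exp(x + y) + cos(z), 4*z*sin(x*z) - 3*exp(x + y) - cos(z), z - 2*exp(x + y))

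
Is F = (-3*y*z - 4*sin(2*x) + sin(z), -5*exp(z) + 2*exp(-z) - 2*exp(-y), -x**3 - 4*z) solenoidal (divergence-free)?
No, ∇·F = 16*sin(x)**2 - 12 + 2*exp(-y)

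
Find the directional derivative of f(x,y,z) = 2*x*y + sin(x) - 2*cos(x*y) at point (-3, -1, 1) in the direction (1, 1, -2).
sqrt(6)*(-8 - 8*sin(3) + cos(3))/6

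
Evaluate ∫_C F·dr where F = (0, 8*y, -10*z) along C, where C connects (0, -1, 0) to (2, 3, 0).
32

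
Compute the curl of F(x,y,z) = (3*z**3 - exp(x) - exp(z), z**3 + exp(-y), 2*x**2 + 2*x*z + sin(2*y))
(-3*z**2 + 2*cos(2*y), -4*x + 9*z**2 - 2*z - exp(z), 0)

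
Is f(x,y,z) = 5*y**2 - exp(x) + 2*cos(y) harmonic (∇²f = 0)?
No, ∇²f = -exp(x) - 2*cos(y) + 10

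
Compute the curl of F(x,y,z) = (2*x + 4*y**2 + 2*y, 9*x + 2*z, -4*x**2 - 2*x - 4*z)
(-2, 8*x + 2, 7 - 8*y)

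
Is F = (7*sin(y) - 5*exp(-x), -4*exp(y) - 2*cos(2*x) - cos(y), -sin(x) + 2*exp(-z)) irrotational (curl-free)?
No, ∇×F = (0, cos(x), 4*sin(2*x) - 7*cos(y))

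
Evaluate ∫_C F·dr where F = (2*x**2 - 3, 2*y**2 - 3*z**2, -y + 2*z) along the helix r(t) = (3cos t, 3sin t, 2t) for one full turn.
16*pi*(-9 + pi)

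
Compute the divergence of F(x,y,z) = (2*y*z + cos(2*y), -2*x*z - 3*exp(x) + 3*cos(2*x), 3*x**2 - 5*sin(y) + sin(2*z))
2*cos(2*z)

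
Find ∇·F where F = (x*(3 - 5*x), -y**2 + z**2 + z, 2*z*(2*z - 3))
-10*x - 2*y + 8*z - 3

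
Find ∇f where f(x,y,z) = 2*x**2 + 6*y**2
(4*x, 12*y, 0)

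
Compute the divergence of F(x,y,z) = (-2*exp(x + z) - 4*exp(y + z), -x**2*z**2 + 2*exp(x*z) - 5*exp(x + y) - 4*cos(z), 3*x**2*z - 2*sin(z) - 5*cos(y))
3*x**2 - 5*exp(x + y) - 2*exp(x + z) - 2*cos(z)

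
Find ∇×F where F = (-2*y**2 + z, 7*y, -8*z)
(0, 1, 4*y)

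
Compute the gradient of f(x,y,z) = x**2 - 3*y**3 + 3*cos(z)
(2*x, -9*y**2, -3*sin(z))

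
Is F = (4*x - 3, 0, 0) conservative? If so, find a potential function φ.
Yes, F is conservative. φ = x*(2*x - 3)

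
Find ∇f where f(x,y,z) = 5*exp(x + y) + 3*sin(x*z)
(3*z*cos(x*z) + 5*exp(x + y), 5*exp(x + y), 3*x*cos(x*z))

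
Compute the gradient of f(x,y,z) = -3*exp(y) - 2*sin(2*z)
(0, -3*exp(y), -4*cos(2*z))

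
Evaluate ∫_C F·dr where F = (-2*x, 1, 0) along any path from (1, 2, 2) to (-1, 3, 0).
1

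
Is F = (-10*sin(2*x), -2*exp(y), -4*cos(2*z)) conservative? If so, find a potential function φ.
Yes, F is conservative. φ = -2*exp(y) - 2*sin(2*z) + 5*cos(2*x)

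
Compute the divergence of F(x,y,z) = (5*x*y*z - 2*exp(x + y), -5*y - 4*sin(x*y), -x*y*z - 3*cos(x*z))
-x*y + 3*x*sin(x*z) - 4*x*cos(x*y) + 5*y*z - 2*exp(x + y) - 5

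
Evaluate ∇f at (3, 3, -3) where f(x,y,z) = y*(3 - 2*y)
(0, -9, 0)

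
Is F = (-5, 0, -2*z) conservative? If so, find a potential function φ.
Yes, F is conservative. φ = -5*x - z**2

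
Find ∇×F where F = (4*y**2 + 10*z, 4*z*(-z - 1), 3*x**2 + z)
(8*z + 4, 10 - 6*x, -8*y)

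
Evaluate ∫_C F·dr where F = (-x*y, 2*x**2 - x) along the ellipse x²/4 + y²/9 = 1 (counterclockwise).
-6*pi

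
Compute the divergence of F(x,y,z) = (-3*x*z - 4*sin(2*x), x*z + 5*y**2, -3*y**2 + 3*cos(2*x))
10*y - 3*z - 8*cos(2*x)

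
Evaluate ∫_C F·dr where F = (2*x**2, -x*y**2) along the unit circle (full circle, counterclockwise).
-pi/4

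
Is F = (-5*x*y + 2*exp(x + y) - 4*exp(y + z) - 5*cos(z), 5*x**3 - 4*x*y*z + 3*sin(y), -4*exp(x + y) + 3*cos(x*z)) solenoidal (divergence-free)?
No, ∇·F = -4*x*z - 3*x*sin(x*z) - 5*y + 2*exp(x + y) + 3*cos(y)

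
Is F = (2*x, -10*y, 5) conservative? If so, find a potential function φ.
Yes, F is conservative. φ = x**2 - 5*y**2 + 5*z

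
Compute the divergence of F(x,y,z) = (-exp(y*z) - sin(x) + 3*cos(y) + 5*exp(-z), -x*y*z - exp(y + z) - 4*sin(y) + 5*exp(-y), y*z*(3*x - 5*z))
3*x*y - x*z - 10*y*z - exp(y + z) - cos(x) - 4*cos(y) - 5*exp(-y)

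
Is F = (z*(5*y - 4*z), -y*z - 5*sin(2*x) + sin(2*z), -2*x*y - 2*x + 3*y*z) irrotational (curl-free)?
No, ∇×F = (-2*x + y + 3*z - 2*cos(2*z), 7*y - 8*z + 2, -5*z - 10*cos(2*x))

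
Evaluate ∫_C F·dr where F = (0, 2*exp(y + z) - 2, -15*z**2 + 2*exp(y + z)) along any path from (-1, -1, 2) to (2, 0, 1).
33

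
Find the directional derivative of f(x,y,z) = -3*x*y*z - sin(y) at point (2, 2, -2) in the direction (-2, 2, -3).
2*sqrt(17)*(18 - cos(2))/17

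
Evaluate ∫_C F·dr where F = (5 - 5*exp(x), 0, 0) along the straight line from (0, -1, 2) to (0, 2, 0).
0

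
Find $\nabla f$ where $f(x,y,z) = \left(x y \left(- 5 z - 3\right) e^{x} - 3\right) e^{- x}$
(-5*y*z - 3*y + 3*exp(-x), -x*(5*z + 3), -5*x*y)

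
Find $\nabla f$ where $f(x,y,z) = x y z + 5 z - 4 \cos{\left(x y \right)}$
(y*(z + 4*sin(x*y)), x*(z + 4*sin(x*y)), x*y + 5)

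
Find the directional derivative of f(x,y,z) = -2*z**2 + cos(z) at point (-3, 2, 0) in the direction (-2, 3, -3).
0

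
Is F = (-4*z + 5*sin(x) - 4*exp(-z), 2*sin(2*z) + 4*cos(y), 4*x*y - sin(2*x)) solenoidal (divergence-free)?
No, ∇·F = -4*sin(y) + 5*cos(x)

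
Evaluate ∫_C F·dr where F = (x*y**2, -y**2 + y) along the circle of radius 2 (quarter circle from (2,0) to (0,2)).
-14/3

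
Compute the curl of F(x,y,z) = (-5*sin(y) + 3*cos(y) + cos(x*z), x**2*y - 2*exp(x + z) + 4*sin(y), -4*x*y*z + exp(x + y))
(-4*x*z + exp(x + y) + 2*exp(x + z), -x*sin(x*z) + 4*y*z - exp(x + y), 2*x*y - 2*exp(x + z) + 3*sin(y) + 5*cos(y))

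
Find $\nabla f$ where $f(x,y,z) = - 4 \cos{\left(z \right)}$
(0, 0, 4*sin(z))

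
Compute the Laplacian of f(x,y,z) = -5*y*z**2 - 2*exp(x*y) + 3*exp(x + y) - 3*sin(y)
-2*x**2*exp(x*y) - 2*y**2*exp(x*y) - 10*y + 6*exp(x + y) + 3*sin(y)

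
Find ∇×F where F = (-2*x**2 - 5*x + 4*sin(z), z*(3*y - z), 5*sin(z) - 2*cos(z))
(-3*y + 2*z, 4*cos(z), 0)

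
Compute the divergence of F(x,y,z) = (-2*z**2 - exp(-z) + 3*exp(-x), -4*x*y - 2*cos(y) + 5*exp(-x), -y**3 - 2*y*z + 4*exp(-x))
-4*x - 2*y + 2*sin(y) - 3*exp(-x)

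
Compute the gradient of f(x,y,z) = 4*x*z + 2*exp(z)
(4*z, 0, 4*x + 2*exp(z))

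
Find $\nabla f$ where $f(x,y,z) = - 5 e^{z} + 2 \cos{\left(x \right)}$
(-2*sin(x), 0, -5*exp(z))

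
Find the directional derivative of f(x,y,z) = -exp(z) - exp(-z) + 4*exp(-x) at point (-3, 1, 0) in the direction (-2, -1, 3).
4*sqrt(14)*exp(3)/7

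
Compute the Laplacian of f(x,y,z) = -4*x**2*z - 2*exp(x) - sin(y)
-8*z - 2*exp(x) + sin(y)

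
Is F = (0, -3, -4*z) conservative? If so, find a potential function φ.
Yes, F is conservative. φ = -3*y - 2*z**2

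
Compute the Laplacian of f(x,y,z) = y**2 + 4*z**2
10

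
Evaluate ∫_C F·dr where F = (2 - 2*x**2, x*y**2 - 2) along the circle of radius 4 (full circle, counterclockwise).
64*pi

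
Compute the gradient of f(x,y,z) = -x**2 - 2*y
(-2*x, -2, 0)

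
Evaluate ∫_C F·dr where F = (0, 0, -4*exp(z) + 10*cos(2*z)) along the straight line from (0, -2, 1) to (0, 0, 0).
-5*sin(2) - 4 + 4*E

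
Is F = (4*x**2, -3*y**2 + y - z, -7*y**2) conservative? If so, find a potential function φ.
No, ∇×F = (1 - 14*y, 0, 0) ≠ 0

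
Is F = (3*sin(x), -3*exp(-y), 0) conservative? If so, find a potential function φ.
Yes, F is conservative. φ = -3*cos(x) + 3*exp(-y)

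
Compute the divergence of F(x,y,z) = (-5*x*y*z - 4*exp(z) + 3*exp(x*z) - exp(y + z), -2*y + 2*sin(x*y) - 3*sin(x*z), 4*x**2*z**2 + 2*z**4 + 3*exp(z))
8*x**2*z + 2*x*cos(x*y) - 5*y*z + 8*z**3 + 3*z*exp(x*z) + 3*exp(z) - 2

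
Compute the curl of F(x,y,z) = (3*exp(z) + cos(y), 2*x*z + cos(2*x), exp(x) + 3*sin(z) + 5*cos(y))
(-2*x - 5*sin(y), -exp(x) + 3*exp(z), 2*z - 2*sin(2*x) + sin(y))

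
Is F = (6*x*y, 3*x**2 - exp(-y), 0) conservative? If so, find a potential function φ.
Yes, F is conservative. φ = 3*x**2*y + exp(-y)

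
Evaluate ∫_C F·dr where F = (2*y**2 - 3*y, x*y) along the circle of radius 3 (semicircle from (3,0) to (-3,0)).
-54 + 27*pi/2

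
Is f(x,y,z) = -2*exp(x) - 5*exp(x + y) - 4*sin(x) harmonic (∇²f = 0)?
No, ∇²f = -2*exp(x) - 10*exp(x + y) + 4*sin(x)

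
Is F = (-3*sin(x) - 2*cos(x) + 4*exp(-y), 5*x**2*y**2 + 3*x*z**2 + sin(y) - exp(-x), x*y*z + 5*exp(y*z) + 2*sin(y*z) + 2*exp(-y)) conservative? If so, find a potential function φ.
No, ∇×F = ((z*(-5*x + 5*exp(y*z) + 2*cos(y*z))*exp(y) - 2)*exp(-y), -y*z, 10*x*y**2 + 3*z**2 + 4*exp(-y) + exp(-x)) ≠ 0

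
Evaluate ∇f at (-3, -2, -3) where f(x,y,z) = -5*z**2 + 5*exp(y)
(0, 5*exp(-2), 30)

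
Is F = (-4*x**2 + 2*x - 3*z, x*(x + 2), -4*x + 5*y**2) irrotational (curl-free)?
No, ∇×F = (10*y, 1, 2*x + 2)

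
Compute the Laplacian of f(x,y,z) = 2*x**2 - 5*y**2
-6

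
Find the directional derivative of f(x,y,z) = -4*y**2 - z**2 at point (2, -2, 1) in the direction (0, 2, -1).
34*sqrt(5)/5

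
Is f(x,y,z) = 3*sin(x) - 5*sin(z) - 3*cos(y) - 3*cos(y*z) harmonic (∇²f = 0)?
No, ∇²f = 3*y**2*cos(y*z) + 3*z**2*cos(y*z) - 3*sin(x) + 5*sin(z) + 3*cos(y)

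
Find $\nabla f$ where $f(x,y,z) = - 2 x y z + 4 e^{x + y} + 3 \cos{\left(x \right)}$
(-2*y*z + 4*exp(x + y) - 3*sin(x), -2*x*z + 4*exp(x + y), -2*x*y)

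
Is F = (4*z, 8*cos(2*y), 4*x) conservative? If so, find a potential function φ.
Yes, F is conservative. φ = 4*x*z + 4*sin(2*y)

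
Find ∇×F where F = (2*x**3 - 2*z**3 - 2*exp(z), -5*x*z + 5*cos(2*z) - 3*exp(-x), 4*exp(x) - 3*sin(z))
(5*x + 10*sin(2*z), -6*z**2 - 4*exp(x) - 2*exp(z), -5*z + 3*exp(-x))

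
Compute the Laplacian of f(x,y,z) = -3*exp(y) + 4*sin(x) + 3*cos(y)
-3*exp(y) - 4*sin(x) - 3*cos(y)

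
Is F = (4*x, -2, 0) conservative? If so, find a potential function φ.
Yes, F is conservative. φ = 2*x**2 - 2*y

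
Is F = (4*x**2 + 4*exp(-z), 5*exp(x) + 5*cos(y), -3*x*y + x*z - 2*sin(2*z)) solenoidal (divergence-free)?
No, ∇·F = 9*x - 5*sin(y) - 4*cos(2*z)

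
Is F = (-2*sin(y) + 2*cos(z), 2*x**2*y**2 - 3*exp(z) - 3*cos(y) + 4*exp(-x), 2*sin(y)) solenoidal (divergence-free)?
No, ∇·F = 4*x**2*y + 3*sin(y)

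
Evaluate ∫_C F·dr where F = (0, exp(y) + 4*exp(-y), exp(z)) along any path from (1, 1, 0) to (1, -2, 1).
-4*exp(2) - 1 + exp(-2) + 4*exp(-1)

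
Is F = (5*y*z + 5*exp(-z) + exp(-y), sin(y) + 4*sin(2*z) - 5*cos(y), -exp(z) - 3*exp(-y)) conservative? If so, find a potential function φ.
No, ∇×F = (-8*cos(2*z) + 3*exp(-y), 5*y - 5*exp(-z), -5*z + exp(-y)) ≠ 0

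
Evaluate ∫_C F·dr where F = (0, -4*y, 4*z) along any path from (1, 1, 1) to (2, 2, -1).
-6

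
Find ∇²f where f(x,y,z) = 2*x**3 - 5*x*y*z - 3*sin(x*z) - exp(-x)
3*x**2*sin(x*z) + 12*x + 3*z**2*sin(x*z) - exp(-x)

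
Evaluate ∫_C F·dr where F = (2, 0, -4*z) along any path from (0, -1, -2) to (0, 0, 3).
-10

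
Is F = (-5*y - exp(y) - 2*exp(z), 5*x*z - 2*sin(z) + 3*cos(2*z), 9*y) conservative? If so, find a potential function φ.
No, ∇×F = (-5*x + 6*sin(2*z) + 2*cos(z) + 9, -2*exp(z), 5*z + exp(y) + 5) ≠ 0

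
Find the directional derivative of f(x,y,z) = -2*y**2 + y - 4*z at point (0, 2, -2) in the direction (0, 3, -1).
-17*sqrt(10)/10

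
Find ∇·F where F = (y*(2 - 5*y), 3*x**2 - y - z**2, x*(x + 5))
-1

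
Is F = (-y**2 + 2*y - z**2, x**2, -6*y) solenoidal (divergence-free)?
Yes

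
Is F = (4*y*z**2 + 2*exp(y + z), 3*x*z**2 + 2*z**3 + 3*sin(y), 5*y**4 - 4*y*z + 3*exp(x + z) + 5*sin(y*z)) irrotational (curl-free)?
No, ∇×F = (-6*x*z + 20*y**3 - 6*z**2 + 5*z*cos(y*z) - 4*z, 8*y*z - 3*exp(x + z) + 2*exp(y + z), -z**2 - 2*exp(y + z))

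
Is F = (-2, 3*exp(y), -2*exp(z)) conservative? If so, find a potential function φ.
Yes, F is conservative. φ = -2*x + 3*exp(y) - 2*exp(z)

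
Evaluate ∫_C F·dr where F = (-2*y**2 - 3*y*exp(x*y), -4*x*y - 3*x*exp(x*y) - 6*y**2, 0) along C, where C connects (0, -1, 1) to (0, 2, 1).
-18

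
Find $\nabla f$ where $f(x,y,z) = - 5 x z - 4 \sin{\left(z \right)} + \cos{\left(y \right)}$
(-5*z, -sin(y), -5*x - 4*cos(z))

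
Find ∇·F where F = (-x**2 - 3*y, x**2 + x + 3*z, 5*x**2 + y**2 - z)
-2*x - 1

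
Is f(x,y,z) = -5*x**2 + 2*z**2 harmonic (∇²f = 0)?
No, ∇²f = -6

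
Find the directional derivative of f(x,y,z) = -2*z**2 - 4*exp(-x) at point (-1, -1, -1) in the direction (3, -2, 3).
6*sqrt(22)*(1 + E)/11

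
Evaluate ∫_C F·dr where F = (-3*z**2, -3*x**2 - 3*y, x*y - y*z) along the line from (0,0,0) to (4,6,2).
-158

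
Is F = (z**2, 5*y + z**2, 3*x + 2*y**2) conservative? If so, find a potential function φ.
No, ∇×F = (4*y - 2*z, 2*z - 3, 0) ≠ 0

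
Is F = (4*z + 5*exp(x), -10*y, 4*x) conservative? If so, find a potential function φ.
Yes, F is conservative. φ = 4*x*z - 5*y**2 + 5*exp(x)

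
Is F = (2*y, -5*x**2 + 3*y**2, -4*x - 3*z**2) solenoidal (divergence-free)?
No, ∇·F = 6*y - 6*z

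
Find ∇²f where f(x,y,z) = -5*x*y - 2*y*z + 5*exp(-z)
5*exp(-z)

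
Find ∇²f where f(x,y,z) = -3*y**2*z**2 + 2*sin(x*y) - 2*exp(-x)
-2*x**2*sin(x*y) - 2*y**2*sin(x*y) - 6*y**2 - 6*z**2 - 2*exp(-x)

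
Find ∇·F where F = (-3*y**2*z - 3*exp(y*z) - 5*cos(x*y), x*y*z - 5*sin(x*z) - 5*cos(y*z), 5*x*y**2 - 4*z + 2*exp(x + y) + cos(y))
x*z + 5*y*sin(x*y) + 5*z*sin(y*z) - 4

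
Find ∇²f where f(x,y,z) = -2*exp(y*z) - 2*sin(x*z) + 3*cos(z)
2*x**2*sin(x*z) - 2*y**2*exp(y*z) - 2*z**2*exp(y*z) + 2*z**2*sin(x*z) - 3*cos(z)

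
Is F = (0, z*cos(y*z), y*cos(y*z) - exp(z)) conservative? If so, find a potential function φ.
Yes, F is conservative. φ = -exp(z) + sin(y*z)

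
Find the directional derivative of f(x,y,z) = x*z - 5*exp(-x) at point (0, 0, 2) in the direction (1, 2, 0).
7*sqrt(5)/5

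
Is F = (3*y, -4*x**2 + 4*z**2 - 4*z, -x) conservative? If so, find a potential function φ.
No, ∇×F = (4 - 8*z, 1, -8*x - 3) ≠ 0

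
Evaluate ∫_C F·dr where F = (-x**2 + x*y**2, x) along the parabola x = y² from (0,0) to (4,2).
8/3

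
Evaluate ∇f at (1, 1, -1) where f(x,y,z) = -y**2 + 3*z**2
(0, -2, -6)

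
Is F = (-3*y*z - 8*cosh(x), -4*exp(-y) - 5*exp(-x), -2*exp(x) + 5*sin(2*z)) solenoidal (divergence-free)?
No, ∇·F = 10*cos(2*z) - 8*sinh(x) + 4*exp(-y)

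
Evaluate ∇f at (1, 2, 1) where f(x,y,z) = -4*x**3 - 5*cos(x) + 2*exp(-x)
(-12 - 2*exp(-1) + 5*sin(1), 0, 0)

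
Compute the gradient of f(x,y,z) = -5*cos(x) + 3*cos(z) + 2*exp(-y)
(5*sin(x), -2*exp(-y), -3*sin(z))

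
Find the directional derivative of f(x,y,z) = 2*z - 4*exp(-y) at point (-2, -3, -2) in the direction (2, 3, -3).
3*sqrt(22)*(-1 + 2*exp(3))/11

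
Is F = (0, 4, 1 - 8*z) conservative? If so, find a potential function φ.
Yes, F is conservative. φ = 4*y - 4*z**2 + z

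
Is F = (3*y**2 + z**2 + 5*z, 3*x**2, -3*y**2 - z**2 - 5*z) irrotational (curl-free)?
No, ∇×F = (-6*y, 2*z + 5, 6*x - 6*y)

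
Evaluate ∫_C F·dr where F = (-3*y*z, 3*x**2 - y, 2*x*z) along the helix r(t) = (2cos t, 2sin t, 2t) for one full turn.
24*pi**2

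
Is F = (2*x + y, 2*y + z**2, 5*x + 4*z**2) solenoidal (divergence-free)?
No, ∇·F = 8*z + 4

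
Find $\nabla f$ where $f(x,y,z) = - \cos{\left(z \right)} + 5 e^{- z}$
(0, 0, sin(z) - 5*exp(-z))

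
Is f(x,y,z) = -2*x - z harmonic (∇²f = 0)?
Yes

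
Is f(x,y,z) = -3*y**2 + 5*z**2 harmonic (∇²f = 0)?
No, ∇²f = 4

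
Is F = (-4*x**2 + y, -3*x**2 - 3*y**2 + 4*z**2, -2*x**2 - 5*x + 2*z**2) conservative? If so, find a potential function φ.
No, ∇×F = (-8*z, 4*x + 5, -6*x - 1) ≠ 0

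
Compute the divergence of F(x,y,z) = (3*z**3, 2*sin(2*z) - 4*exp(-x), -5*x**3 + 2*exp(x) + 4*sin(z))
4*cos(z)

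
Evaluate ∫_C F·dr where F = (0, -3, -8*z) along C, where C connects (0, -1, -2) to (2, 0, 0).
13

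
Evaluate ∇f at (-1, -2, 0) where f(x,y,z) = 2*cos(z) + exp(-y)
(0, -exp(2), 0)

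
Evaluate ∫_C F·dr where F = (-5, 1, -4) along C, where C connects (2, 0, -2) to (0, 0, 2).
-6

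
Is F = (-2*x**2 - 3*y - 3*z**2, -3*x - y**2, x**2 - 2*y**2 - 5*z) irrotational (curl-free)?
No, ∇×F = (-4*y, -2*x - 6*z, 0)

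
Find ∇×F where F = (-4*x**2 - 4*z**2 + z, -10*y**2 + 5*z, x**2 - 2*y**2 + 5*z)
(-4*y - 5, -2*x - 8*z + 1, 0)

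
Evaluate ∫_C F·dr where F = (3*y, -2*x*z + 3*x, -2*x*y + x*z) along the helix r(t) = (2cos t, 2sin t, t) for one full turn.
-8*pi**2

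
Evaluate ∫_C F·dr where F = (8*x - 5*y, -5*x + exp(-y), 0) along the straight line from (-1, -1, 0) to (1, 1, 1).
2*sinh(1)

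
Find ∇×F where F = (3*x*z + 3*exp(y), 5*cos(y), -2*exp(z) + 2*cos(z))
(0, 3*x, -3*exp(y))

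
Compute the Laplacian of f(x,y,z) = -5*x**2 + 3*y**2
-4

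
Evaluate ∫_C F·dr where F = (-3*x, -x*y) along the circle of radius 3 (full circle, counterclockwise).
0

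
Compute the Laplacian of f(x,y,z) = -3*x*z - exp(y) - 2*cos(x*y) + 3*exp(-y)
2*x**2*cos(x*y) + 2*y**2*cos(x*y) - exp(y) + 3*exp(-y)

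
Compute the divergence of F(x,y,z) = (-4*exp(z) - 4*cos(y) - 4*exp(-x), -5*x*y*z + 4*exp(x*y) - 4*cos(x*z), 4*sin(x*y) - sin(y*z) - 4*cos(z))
-5*x*z + 4*x*exp(x*y) - y*cos(y*z) + 4*sin(z) + 4*exp(-x)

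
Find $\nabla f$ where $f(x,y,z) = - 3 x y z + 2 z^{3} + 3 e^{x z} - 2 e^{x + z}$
(-3*y*z + 3*z*exp(x*z) - 2*exp(x + z), -3*x*z, -3*x*y + 3*x*exp(x*z) + 6*z**2 - 2*exp(x + z))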